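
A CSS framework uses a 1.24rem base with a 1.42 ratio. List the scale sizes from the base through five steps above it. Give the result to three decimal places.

1.240rem, 1.761rem, 2.500rem, 3.550rem, 5.042rem, 7.159rem

Step 0: 1.24rem
Step 1: 1.24 × 1.42 = 1.761
Step 2: 1.24 × 1.42² = 2.500
Step 3: 1.24 × 1.42³ = 3.550
Step 4: 1.24 × 1.42⁴ = 5.042
Step 5: 1.24 × 1.42⁵ = 7.159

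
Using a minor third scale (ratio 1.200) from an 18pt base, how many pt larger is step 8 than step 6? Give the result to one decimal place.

Step 6: 18.0 × 1.200⁶ = 53.748pt
Step 8: 18.0 × 1.200⁸ = 77.397pt
Difference: 77.397 − 53.748 = 23.649pt

23.6pt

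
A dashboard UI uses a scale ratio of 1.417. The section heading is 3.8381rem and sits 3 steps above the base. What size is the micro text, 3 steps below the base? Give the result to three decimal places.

0.474rem

Moving from step +3 to step -3 is 6 steps down, so divide by r⁶.
3.8381 ÷ 1.417⁶ = 3.8381 ÷ 8.09504 ≈ 0.474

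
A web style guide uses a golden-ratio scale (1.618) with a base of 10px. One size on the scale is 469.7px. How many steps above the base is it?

8

1.618ⁿ = 469.7 / 10 = 46.9700
n = ln(46.9700) / ln(1.618) = 3.8495 / 0.4812 ≈ 8.00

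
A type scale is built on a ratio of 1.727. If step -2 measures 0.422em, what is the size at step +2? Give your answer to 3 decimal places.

0.422 × 1.727⁴ = 0.422 × 8.89548 ≈ 3.754

3.754em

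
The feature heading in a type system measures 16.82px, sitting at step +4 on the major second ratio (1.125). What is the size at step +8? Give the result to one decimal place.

26.9px

The gap is 8 − (4) = 4 steps, so the factor is 1.125^4.
16.82 × 1.125⁴ = 16.82 × 1.60181 ≈ 26.942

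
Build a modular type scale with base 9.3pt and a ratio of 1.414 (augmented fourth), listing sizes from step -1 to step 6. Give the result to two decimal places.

6.58pt, 9.30pt, 13.15pt, 18.59pt, 26.29pt, 37.18pt, 52.57pt, 74.33pt

Step -1: 9.3 ÷ 1.414 = 6.58
Step 0: 9.3pt
Step 1: 9.3 × 1.414 = 13.15
Step 2: 9.3 × 1.414² = 18.59
Step 3: 9.3 × 1.414³ = 26.29
Step 4: 9.3 × 1.414⁴ = 37.18
Step 5: 9.3 × 1.414⁵ = 52.57
Step 6: 9.3 × 1.414⁶ = 74.33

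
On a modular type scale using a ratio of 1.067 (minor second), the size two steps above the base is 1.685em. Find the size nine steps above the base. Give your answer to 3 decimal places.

2.653em

Moving from step +2 to step +9 is 7 steps up, so multiply by r⁷.
1.685 × 1.067⁷ = 1.685 × 1.57453 ≈ 2.653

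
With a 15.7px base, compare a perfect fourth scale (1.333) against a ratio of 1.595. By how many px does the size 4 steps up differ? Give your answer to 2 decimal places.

52.04px

Perfect fourth: 15.7 × 1.333⁴ = 49.5702px
At 1.595: 15.7 × 1.595⁴ = 101.6114px
Difference: 101.6114 − 49.5702 = 52.0412px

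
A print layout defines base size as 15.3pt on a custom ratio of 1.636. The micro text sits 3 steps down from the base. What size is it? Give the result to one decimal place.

3.5pt

Every step multiplies by the scale ratio.
15.3 ÷ 1.636³ = 15.3 ÷ 4.37875 ≈ 3.49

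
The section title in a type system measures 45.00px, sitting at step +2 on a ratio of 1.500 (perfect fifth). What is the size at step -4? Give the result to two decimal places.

45.00 ÷ 1.500⁶ = 45.00 ÷ 11.39062 ≈ 3.951

3.95px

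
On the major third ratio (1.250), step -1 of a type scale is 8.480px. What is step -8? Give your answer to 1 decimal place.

8.480 ÷ 1.250⁷ = 8.480 ÷ 4.76837 ≈ 1.778

1.8px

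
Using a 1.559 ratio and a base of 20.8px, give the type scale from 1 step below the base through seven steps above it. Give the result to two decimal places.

Step -1: 20.8 ÷ 1.559 = 13.34
Step 0: 20.8px
Step 1: 20.8 × 1.559 = 32.43
Step 2: 20.8 × 1.559² = 50.55
Step 3: 20.8 × 1.559³ = 78.81
Step 4: 20.8 × 1.559⁴ = 122.87
Step 5: 20.8 × 1.559⁵ = 191.56
Step 6: 20.8 × 1.559⁶ = 298.63
Step 7: 20.8 × 1.559⁷ = 465.57

13.34px, 20.80px, 32.43px, 50.55px, 78.81px, 122.87px, 191.56px, 298.63px, 465.57px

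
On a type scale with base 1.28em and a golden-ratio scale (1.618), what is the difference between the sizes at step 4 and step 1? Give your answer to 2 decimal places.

6.70em

Step 1: 1.28 × 1.618 = 2.0710em
Step 4: 1.28 × 1.618⁴ = 8.7725em
Difference: 8.7725 − 2.0710 = 6.7015em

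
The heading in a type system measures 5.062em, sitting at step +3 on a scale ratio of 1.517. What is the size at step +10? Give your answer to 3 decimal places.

Moving from step +3 to step +10 is 7 steps up, so multiply by r⁷.
5.062 × 1.517⁷ = 5.062 × 18.48839 ≈ 93.588

93.588em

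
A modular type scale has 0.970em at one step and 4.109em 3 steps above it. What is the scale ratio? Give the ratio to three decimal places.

r³ = 4.109 / 0.970, so r = (4.109/0.970)^(1/3).
r = 4.2361^(1/3) ≈ 1.6180

1.618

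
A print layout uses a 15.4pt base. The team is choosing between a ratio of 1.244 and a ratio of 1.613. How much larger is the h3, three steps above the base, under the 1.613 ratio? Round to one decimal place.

35.0pt

At 1.244: 15.4 × 1.244³ = 29.647pt
At 1.613: 15.4 × 1.613³ = 64.628pt
Difference: 64.628 − 29.647 = 34.981pt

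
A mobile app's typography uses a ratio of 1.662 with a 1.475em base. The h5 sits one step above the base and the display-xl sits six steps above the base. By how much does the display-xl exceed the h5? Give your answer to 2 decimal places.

Step 1: 1.475 × 1.662 = 2.4514em
Step 6: 1.475 × 1.662⁶ = 31.0870em
Difference: 31.0870 − 2.4514 = 28.6356em

28.64em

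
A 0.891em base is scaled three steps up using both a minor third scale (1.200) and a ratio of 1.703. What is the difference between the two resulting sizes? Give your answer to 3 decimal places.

Minor third: 0.891 × 1.200³ = 1.53965em
At 1.703: 0.891 × 1.703³ = 4.40070em
Difference: 4.40070 − 1.53965 = 2.86105em

2.861em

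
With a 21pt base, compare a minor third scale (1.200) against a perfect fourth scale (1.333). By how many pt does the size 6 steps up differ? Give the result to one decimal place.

55.1pt

Minor third: 21.0 × 1.200⁶ = 62.706pt
Perfect fourth: 21.0 × 1.333⁶ = 117.815pt
Difference: 117.815 − 62.706 = 55.109pt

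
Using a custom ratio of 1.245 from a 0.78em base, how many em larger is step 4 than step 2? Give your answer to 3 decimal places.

Step 2: 0.78 × 1.245² = 1.20902em
Step 4: 0.78 × 1.245⁴ = 1.87401em
Difference: 1.87401 − 1.20902 = 0.66499em

0.665em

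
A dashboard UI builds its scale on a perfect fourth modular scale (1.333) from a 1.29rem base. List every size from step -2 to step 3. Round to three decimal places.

0.726rem, 0.968rem, 1.290rem, 1.720rem, 2.292rem, 3.055rem

Step -2: 1.29 ÷ 1.333² = 0.726
Step -1: 1.29 ÷ 1.333 = 0.968
Step 0: 1.29rem
Step 1: 1.29 × 1.333 = 1.720
Step 2: 1.29 × 1.333² = 2.292
Step 3: 1.29 × 1.333³ = 3.055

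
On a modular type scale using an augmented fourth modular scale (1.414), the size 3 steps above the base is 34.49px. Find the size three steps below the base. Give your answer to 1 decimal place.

4.3px

34.49 ÷ 1.414⁶ = 34.49 ÷ 7.99275 ≈ 4.315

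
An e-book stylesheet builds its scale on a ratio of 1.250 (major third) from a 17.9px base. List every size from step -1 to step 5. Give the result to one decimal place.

Step -1: 17.9 ÷ 1.250 = 14.3
Step 0: 17.9px
Step 1: 17.9 × 1.250 = 22.4
Step 2: 17.9 × 1.250² = 28.0
Step 3: 17.9 × 1.250³ = 35.0
Step 4: 17.9 × 1.250⁴ = 43.7
Step 5: 17.9 × 1.250⁵ = 54.6

14.3px, 17.9px, 22.4px, 28.0px, 35.0px, 43.7px, 54.6px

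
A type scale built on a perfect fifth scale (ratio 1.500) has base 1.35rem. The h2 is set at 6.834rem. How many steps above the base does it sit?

1.500ⁿ = 6.834 / 1.35 = 5.0622
n = ln(5.0622) / ln(1.500) = 1.6218 / 0.4055 ≈ 4.00

4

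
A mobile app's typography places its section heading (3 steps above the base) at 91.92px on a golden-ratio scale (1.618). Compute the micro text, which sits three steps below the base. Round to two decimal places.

5.12px

Moving from step +3 to step -3 is 6 steps down, so divide by r⁶.
91.92 ÷ 1.618⁶ = 91.92 ÷ 17.94201 ≈ 5.123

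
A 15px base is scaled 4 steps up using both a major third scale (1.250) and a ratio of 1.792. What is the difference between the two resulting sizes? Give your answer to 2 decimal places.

118.06px

Major third: 15.0 × 1.250⁴ = 36.6211px
At 1.792: 15.0 × 1.792⁴ = 154.6832px
Difference: 154.6832 − 36.6211 = 118.0621px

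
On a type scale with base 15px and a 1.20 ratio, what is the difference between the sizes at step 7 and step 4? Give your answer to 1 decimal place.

22.6px

Step 4: 15.0 × 1.20⁴ = 31.104px
Step 7: 15.0 × 1.20⁷ = 53.748px
Difference: 53.748 − 31.104 = 22.644px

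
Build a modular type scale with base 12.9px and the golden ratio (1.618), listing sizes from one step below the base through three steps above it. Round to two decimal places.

Step -1: 12.9 ÷ 1.618 = 7.97
Step 0: 12.9px
Step 1: 12.9 × 1.618 = 20.87
Step 2: 12.9 × 1.618² = 33.77
Step 3: 12.9 × 1.618³ = 54.64

7.97px, 12.90px, 20.87px, 33.77px, 54.64px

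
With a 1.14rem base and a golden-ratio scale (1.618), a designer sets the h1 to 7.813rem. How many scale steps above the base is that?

1.618ⁿ = 7.813 / 1.14 = 6.8535
n = ln(6.8535) / ln(1.618) = 1.9248 / 0.4812 ≈ 4.00

4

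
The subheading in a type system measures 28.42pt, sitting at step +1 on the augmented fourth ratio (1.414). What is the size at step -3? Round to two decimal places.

28.42 ÷ 1.414⁴ = 28.42 ÷ 3.99758 ≈ 7.109

7.11pt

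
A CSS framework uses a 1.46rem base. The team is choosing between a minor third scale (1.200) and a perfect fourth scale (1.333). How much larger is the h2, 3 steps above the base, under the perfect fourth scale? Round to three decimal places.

0.935rem

Minor third: 1.46 × 1.200³ = 2.52288rem
Perfect fourth: 1.46 × 1.333³ = 3.45815rem
Difference: 3.45815 − 2.52288 = 0.93527rem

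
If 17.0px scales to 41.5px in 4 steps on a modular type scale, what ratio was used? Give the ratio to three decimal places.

r⁴ = 41.5 / 17.0, so r = (41.5/17.0)^(1/4).
r = 2.4412^(1/4) ≈ 1.2500

1.250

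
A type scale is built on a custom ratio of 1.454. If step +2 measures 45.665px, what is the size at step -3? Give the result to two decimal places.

45.665 ÷ 1.454⁵ = 45.665 ÷ 6.49863 ≈ 7.027

7.03px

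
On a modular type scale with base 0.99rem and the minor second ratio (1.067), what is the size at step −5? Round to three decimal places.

0.99 ÷ 1.067⁵ = 0.99 ÷ 1.38300 ≈ 0.716

0.716rem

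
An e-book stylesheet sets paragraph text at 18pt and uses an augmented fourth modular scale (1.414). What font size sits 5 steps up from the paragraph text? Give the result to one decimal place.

101.7pt

A modular type scale is a geometric sequence: sizeₙ = base × rⁿ.
18.0 × 1.414⁵ = 18.0 × 5.65258 ≈ 101.75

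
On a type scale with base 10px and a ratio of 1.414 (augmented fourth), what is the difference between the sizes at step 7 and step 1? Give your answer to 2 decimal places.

98.88px

Step 1: 10.0 × 1.414 = 14.1400px
Step 7: 10.0 × 1.414⁷ = 113.0175px
Difference: 113.0175 − 14.1400 = 98.8775px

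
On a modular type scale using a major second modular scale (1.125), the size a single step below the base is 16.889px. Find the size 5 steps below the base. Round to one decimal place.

Moving from step -1 to step -5 is 4 steps down, so divide by r⁴.
16.889 ÷ 1.125⁴ = 16.889 ÷ 1.60181 ≈ 10.544

10.5px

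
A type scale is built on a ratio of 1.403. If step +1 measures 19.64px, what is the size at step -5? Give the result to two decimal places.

2.58px

Moving from step +1 to step -5 is 6 steps down, so divide by r⁶.
19.64 ÷ 1.403⁶ = 19.64 ÷ 7.62686 ≈ 2.575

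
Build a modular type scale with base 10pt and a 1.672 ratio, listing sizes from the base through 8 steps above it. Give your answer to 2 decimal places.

10.00pt, 16.72pt, 27.96pt, 46.74pt, 78.15pt, 130.67pt, 218.48pt, 365.30pt, 610.79pt

Step 0: 10pt
Step 1: 10.0 × 1.672 = 16.72
Step 2: 10.0 × 1.672² = 27.96
Step 3: 10.0 × 1.672³ = 46.74
Step 4: 10.0 × 1.672⁴ = 78.15
Step 5: 10.0 × 1.672⁵ = 130.67
Step 6: 10.0 × 1.672⁶ = 218.48
Step 7: 10.0 × 1.672⁷ = 365.30
Step 8: 10.0 × 1.672⁸ = 610.79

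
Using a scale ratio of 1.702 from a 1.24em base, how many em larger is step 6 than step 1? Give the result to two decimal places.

Step 1: 1.24 × 1.702 = 2.1105em
Step 6: 1.24 × 1.702⁶ = 30.1425em
Difference: 30.1425 − 2.1105 = 28.0320em

28.03em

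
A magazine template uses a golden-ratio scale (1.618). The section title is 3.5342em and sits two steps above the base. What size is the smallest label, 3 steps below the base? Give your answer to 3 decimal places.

0.319em

3.5342 ÷ 1.618⁵ = 3.5342 ÷ 11.08901 ≈ 0.319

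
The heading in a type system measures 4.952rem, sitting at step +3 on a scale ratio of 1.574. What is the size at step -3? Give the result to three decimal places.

0.326rem

4.952 ÷ 1.574⁶ = 4.952 ÷ 15.20647 ≈ 0.326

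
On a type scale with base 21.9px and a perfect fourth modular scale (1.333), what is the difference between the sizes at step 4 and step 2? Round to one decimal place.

Step 2: 21.9 × 1.333² = 38.914px
Step 4: 21.9 × 1.333⁴ = 69.146px
Difference: 69.146 − 38.914 = 30.232px

30.2px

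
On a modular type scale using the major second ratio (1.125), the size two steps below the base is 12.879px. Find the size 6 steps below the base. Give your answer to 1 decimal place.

12.879 ÷ 1.125⁴ = 12.879 ÷ 1.60181 ≈ 8.040

8.0px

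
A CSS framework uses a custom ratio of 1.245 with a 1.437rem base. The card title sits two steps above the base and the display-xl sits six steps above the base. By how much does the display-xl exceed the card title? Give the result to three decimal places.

3.124rem

Step 2: 1.437 × 1.245² = 2.22739rem
Step 6: 1.437 × 1.245⁶ = 5.35147rem
Difference: 5.35147 − 2.22739 = 3.12408rem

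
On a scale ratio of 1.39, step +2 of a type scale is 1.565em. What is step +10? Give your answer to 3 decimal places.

21.809em

1.565 × 1.39⁸ = 1.565 × 13.93537 ≈ 21.809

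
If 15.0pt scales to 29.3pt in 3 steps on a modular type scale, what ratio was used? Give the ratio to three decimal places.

The ratio satisfies 15.0 × r³ = 29.3, so r = (29.3 / 15.0)^(1/3).
r = 1.9533^(1/3) ≈ 1.2500

1.250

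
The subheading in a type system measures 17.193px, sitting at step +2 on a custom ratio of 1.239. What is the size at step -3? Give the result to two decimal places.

5.89px

17.193 ÷ 1.239⁵ = 17.193 ÷ 2.91982 ≈ 5.888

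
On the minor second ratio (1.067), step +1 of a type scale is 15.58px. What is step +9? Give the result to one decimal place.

Moving from step +1 to step +9 is 8 steps up, so multiply by r⁸.
15.58 × 1.067⁸ = 15.58 × 1.68002 ≈ 26.175

26.2px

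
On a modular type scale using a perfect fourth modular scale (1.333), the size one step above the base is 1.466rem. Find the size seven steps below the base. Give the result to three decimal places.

Moving from step +1 to step -7 is 8 steps down, so divide by r⁸.
1.466 ÷ 1.333⁸ = 1.466 ÷ 9.96876 ≈ 0.147

0.147rem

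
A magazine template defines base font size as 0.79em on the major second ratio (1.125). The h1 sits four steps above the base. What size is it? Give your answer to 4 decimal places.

1.2654em

Every step multiplies by the scale ratio.
0.79 × 1.125⁴ = 0.79 × 1.60181 ≈ 1.2654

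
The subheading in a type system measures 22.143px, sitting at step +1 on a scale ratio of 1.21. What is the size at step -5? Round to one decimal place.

The gap is -5 − (1) = -6 steps, so the factor is 1.21^-6.
22.143 ÷ 1.21⁶ = 22.143 ÷ 3.13843 ≈ 7.055

7.1px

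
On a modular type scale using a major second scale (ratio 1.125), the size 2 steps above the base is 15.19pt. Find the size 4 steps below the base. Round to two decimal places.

Moving from step +2 to step -4 is 6 steps down, so divide by r⁶.
15.19 ÷ 1.125⁶ = 15.19 ÷ 2.02729 ≈ 7.493

7.49pt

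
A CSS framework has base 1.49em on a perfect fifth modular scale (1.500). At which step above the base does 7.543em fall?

1.500ⁿ = 7.543 / 1.49 = 5.0624
n = ln(5.0624) / ln(1.500) = 1.6218 / 0.4055 ≈ 4.00

4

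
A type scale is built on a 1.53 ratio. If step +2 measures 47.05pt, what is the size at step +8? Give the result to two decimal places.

603.54pt

47.05 × 1.53⁶ = 47.05 × 12.82769 ≈ 603.543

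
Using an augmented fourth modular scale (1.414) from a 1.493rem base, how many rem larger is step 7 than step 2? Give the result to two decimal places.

13.89rem

Step 2: 1.493 × 1.414² = 2.9851rem
Step 7: 1.493 × 1.414⁷ = 16.8735rem
Difference: 16.8735 − 2.9851 = 13.8884rem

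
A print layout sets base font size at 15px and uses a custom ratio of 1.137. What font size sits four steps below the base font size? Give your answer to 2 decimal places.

8.98px

15.0 ÷ 1.137⁴ = 15.0 ÷ 1.67125 ≈ 8.98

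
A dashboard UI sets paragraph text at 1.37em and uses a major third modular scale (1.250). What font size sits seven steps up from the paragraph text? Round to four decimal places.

1.37 × 1.250⁷ = 1.37 × 4.76837 ≈ 6.5327

6.5327em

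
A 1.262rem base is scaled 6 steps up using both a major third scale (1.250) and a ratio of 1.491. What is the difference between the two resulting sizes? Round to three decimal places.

9.051rem

Major third: 1.262 × 1.250⁶ = 4.81415rem
At 1.491: 1.262 × 1.491⁶ = 13.86517rem
Difference: 13.86517 − 4.81415 = 9.05102rem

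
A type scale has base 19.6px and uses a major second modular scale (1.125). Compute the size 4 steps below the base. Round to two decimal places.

19.6 ÷ 1.125⁴ = 19.6 ÷ 1.60181 ≈ 12.24

12.24px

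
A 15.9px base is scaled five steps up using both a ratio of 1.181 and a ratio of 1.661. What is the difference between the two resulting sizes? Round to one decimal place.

At 1.181: 15.9 × 1.181⁵ = 36.530px
At 1.661: 15.9 × 1.661⁵ = 201.023px
Difference: 201.023 − 36.530 = 164.493px

164.5px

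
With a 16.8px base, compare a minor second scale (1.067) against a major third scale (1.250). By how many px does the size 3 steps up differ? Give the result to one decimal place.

Minor second: 16.8 × 1.067³ = 20.408px
Major third: 16.8 × 1.250³ = 32.812px
Difference: 32.812 − 20.408 = 12.404px

12.4px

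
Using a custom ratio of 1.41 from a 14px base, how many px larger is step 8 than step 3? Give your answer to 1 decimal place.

179.5px

Step 3: 14.0 × 1.41³ = 39.245px
Step 8: 14.0 × 1.41⁸ = 218.716px
Difference: 218.716 − 39.245 = 179.471px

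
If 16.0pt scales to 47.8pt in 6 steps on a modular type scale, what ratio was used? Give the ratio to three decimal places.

1.200

r⁶ = 47.8 / 16.0, so r = (47.8/16.0)^(1/6).
r = 2.9875^(1/6) ≈ 1.2001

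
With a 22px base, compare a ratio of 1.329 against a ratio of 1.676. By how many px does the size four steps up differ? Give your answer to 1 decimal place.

105.0px

At 1.329: 22.0 × 1.329⁴ = 68.631px
At 1.676: 22.0 × 1.676⁴ = 173.588px
Difference: 173.588 − 68.631 = 104.957px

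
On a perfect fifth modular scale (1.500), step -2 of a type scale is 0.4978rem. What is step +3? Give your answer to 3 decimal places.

0.4978 × 1.500⁵ = 0.4978 × 7.59375 ≈ 3.780

3.780rem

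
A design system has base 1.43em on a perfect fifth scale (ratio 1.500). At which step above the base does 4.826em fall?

1.500ⁿ = 4.826 / 1.43 = 3.3748
n = ln(3.3748) / ln(1.500) = 1.2163 / 0.4055 ≈ 3.00

3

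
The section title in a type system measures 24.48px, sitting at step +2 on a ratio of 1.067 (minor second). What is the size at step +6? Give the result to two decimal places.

24.48 × 1.067⁴ = 24.48 × 1.29616 ≈ 31.730

31.73px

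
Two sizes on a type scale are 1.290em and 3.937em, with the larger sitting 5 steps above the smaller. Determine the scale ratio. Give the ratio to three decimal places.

1.250

r⁵ = 3.937 / 1.290, so r = (3.937/1.290)^(1/5).
r = 3.0519^(1/5) ≈ 1.2500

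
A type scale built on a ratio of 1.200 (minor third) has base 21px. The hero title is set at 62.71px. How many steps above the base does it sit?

6

1.200ⁿ = 62.71 / 21 = 2.9862
n = ln(2.9862) / ln(1.200) = 1.0940 / 0.1823 ≈ 6.00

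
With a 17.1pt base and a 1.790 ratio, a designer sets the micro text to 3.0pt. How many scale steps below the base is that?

3

1.790ⁿ = 17.1 / 3.0 = 5.7000
n = ln(5.7000) / ln(1.790) = 1.7405 / 0.5822 ≈ 2.99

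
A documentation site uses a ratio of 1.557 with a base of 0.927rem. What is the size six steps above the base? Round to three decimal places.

13.207rem

Each step on a modular scale multiplies by the ratio, so the size n steps from the base is base × ratioⁿ.
0.927 × 1.557⁶ = 0.927 × 14.24727 ≈ 13.207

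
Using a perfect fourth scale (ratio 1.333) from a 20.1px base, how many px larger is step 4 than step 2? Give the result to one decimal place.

27.7px

Step 2: 20.1 × 1.333² = 35.715px
Step 4: 20.1 × 1.333⁴ = 63.462px
Difference: 63.462 − 35.715 = 27.747px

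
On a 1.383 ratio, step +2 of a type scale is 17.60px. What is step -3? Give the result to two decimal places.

17.60 ÷ 1.383⁵ = 17.60 ÷ 5.05954 ≈ 3.479

3.48px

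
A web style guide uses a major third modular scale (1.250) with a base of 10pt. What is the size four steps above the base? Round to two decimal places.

24.41pt

10.0 × 1.250⁴ = 10.0 × 2.44141 ≈ 24.41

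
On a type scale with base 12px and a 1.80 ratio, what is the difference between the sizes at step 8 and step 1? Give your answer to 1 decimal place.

Step 1: 12.0 × 1.80 = 21.600px
Step 8: 12.0 × 1.80⁸ = 1322.395px
Difference: 1322.395 − 21.600 = 1300.795px

1300.8px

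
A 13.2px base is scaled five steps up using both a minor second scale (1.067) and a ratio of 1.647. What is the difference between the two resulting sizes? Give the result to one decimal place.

Minor second: 13.2 × 1.067⁵ = 18.256px
At 1.647: 13.2 × 1.647⁵ = 159.971px
Difference: 159.971 − 18.256 = 141.715px

141.7px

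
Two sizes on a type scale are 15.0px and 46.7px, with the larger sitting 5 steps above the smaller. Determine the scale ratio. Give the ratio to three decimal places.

The ratio satisfies 15.0 × r⁵ = 46.7, so r = (46.7 / 15.0)^(1/5).
r = 3.1133^(1/5) ≈ 1.2550

1.255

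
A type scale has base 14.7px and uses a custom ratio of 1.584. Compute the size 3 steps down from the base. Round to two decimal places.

3.70px

Each step on a modular scale multiplies by the ratio, so the size n steps from the base is base × ratioⁿ.
14.7 ÷ 1.584³ = 14.7 ÷ 3.97434 ≈ 3.70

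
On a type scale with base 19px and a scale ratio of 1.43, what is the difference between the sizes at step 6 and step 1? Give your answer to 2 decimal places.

Step 1: 19.0 × 1.43 = 27.1700px
Step 6: 19.0 × 1.43⁶ = 162.4687px
Difference: 162.4687 − 27.1700 = 135.2987px

135.30px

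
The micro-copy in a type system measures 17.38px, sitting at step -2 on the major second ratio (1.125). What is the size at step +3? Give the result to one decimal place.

Moving from step -2 to step +3 is 5 steps up, so multiply by r⁵.
17.38 × 1.125⁵ = 17.38 × 1.80203 ≈ 31.319

31.3px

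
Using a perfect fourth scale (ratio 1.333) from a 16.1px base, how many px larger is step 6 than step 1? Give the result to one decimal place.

68.9px

Step 1: 16.1 × 1.333 = 21.461px
Step 6: 16.1 × 1.333⁶ = 90.325px
Difference: 90.325 − 21.461 = 68.864px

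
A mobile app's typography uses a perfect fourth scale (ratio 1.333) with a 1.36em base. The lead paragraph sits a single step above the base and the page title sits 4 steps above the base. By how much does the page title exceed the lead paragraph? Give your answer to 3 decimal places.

2.481em

Step 1: 1.36 × 1.333 = 1.81288em
Step 4: 1.36 × 1.333⁴ = 4.29397em
Difference: 4.29397 − 1.81288 = 2.48109em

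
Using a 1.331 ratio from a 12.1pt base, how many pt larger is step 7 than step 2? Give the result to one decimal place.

68.1pt

Step 2: 12.1 × 1.331² = 21.436pt
Step 7: 12.1 × 1.331⁷ = 89.543pt
Difference: 89.543 − 21.436 = 68.107pt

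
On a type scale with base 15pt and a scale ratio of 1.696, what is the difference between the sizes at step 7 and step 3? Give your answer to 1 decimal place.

Step 3: 15.0 × 1.696³ = 73.176pt
Step 7: 15.0 × 1.696⁷ = 605.442pt
Difference: 605.442 − 73.176 = 532.266pt

532.3pt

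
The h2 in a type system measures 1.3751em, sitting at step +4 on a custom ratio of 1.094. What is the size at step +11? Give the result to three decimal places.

2.579em

Moving from step +4 to step +11 is 7 steps up, so multiply by r⁷.
1.3751 × 1.094⁷ = 1.3751 × 1.87552 ≈ 2.579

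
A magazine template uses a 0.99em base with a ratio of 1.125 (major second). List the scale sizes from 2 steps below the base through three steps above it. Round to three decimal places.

0.782em, 0.880em, 0.990em, 1.114em, 1.253em, 1.410em

Step -2: 0.99 ÷ 1.125² = 0.782
Step -1: 0.99 ÷ 1.125 = 0.880
Step 0: 0.99em
Step 1: 0.99 × 1.125 = 1.114
Step 2: 0.99 × 1.125² = 1.253
Step 3: 0.99 × 1.125³ = 1.410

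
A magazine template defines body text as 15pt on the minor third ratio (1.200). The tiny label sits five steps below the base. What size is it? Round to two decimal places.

Every step multiplies by the scale ratio.
15.0 ÷ 1.200⁵ = 15.0 ÷ 2.48832 ≈ 6.03

6.03pt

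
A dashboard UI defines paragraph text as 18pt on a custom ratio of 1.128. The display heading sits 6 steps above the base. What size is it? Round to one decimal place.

Each step on a modular scale multiplies by the ratio, so the size n steps from the base is base × ratioⁿ.
18.0 × 1.128⁶ = 18.0 × 2.05994 ≈ 37.08

37.1pt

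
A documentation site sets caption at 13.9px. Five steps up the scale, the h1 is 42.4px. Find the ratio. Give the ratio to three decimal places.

1.250

The ratio satisfies 13.9 × r⁵ = 42.4, so r = (42.4 / 13.9)^(1/5).
r = 3.0504^(1/5) ≈ 1.2499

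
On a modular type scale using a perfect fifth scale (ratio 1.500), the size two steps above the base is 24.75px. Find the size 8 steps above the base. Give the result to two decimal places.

281.92px

Moving from step +2 to step +8 is 6 steps up, so multiply by r⁶.
24.75 × 1.500⁶ = 24.75 × 11.39062 ≈ 281.918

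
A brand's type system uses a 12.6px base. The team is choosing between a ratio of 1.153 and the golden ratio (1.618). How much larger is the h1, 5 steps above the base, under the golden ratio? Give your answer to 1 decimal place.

114.0px

At 1.153: 12.6 × 1.153⁵ = 25.675px
Golden ratio: 12.6 × 1.618⁵ = 139.721px
Difference: 139.721 − 25.675 = 114.046px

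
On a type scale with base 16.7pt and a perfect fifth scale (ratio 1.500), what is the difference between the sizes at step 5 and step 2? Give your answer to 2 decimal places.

89.24pt

Step 2: 16.7 × 1.500² = 37.5750pt
Step 5: 16.7 × 1.500⁵ = 126.8156pt
Difference: 126.8156 − 37.5750 = 89.2406pt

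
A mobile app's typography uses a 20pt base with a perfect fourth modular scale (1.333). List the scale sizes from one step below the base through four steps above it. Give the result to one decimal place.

15.0pt, 20.0pt, 26.7pt, 35.5pt, 47.4pt, 63.1pt

Step -1: 20.0 ÷ 1.333 = 15.0
Step 0: 20pt
Step 1: 20.0 × 1.333 = 26.7
Step 2: 20.0 × 1.333² = 35.5
Step 3: 20.0 × 1.333³ = 47.4
Step 4: 20.0 × 1.333⁴ = 63.1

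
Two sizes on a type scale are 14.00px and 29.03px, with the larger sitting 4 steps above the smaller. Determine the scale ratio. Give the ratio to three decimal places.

1.200

The ratio satisfies 14.00 × r⁴ = 29.03, so r = (29.03 / 14.00)^(1/4).
r = 2.0736^(1/4) ≈ 1.2000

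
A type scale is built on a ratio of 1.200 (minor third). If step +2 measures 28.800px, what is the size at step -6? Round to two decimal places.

The gap is -6 − (2) = -8 steps, so the factor is 1.200^-8.
28.800 ÷ 1.200⁸ = 28.800 ÷ 4.29982 ≈ 6.698

6.70px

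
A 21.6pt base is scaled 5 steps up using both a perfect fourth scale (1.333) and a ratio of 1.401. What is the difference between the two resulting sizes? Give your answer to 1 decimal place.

Perfect fourth: 21.6 × 1.333⁵ = 90.909pt
At 1.401: 21.6 × 1.401⁵ = 116.585pt
Difference: 116.585 − 90.909 = 25.676pt

25.7pt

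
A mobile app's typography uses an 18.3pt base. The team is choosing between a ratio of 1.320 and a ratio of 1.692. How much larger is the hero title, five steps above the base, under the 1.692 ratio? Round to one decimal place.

180.4pt

At 1.320: 18.3 × 1.320⁵ = 73.337pt
At 1.692: 18.3 × 1.692⁵ = 253.777pt
Difference: 253.777 − 73.337 = 180.440pt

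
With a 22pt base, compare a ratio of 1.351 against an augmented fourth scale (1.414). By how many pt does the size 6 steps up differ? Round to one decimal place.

42.1pt

At 1.351: 22.0 × 1.351⁶ = 133.769pt
Augmented fourth: 22.0 × 1.414⁶ = 175.841pt
Difference: 175.841 − 133.769 = 42.072pt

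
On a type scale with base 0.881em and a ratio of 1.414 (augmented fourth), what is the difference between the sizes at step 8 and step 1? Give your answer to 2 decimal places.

12.83em

Step 1: 0.881 × 1.414 = 1.2457em
Step 8: 0.881 × 1.414⁸ = 14.0790em
Difference: 14.0790 − 1.2457 = 12.8333em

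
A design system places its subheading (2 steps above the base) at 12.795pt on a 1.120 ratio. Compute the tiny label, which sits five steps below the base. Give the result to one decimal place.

12.795 ÷ 1.120⁷ = 12.795 ÷ 2.21068 ≈ 5.788

5.8pt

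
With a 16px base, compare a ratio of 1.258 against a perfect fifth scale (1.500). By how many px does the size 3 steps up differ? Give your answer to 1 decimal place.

At 1.258: 16.0 × 1.258³ = 31.854px
Perfect fifth: 16.0 × 1.500³ = 54.000px
Difference: 54.000 − 31.854 = 22.146px

22.1px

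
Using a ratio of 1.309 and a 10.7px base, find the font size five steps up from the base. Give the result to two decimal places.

10.7 × 1.309⁵ = 10.7 × 3.84325 ≈ 41.12

41.12px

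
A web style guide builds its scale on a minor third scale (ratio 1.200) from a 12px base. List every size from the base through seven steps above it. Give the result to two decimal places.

Step 0: 12px
Step 1: 12.0 × 1.200 = 14.40
Step 2: 12.0 × 1.200² = 17.28
Step 3: 12.0 × 1.200³ = 20.74
Step 4: 12.0 × 1.200⁴ = 24.88
Step 5: 12.0 × 1.200⁵ = 29.86
Step 6: 12.0 × 1.200⁶ = 35.83
Step 7: 12.0 × 1.200⁷ = 43.00

12.00px, 14.40px, 17.28px, 20.74px, 24.88px, 29.86px, 35.83px, 43.00px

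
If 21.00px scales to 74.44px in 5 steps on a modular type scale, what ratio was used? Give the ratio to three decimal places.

r⁵ = 74.44 / 21.00, so r = (74.44/21.00)^(1/5).
r = 3.5448^(1/5) ≈ 1.2880

1.288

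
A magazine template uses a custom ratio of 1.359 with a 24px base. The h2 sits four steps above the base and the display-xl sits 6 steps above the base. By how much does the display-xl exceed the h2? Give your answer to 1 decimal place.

Step 4: 24.0 × 1.359⁴ = 81.863px
Step 6: 24.0 × 1.359⁶ = 151.192px
Difference: 151.192 − 81.863 = 69.329px

69.3px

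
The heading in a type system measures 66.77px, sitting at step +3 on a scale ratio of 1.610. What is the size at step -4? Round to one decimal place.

Moving from step +3 to step -4 is 7 steps down, so divide by r⁷.
66.77 ÷ 1.610⁷ = 66.77 ÷ 28.04020 ≈ 2.381

2.4px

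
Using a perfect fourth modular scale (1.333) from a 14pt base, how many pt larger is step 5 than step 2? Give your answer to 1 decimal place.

Step 2: 14.0 × 1.333² = 24.876pt
Step 5: 14.0 × 1.333⁵ = 58.922pt
Difference: 58.922 − 24.876 = 34.046pt

34.0pt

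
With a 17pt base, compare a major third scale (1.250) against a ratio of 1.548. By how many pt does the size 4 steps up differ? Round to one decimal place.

Major third: 17.0 × 1.250⁴ = 41.504pt
At 1.548: 17.0 × 1.548⁴ = 97.619pt
Difference: 97.619 − 41.504 = 56.115pt

56.1pt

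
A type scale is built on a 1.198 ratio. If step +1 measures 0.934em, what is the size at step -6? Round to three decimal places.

0.264em

0.934 ÷ 1.198⁷ = 0.934 ÷ 3.54159 ≈ 0.264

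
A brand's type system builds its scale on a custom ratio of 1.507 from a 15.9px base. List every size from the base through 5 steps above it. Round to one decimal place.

15.9px, 24.0px, 36.1px, 54.4px, 82.0px, 123.6px

Step 0: 15.9px
Step 1: 15.9 × 1.507 = 24.0
Step 2: 15.9 × 1.507² = 36.1
Step 3: 15.9 × 1.507³ = 54.4
Step 4: 15.9 × 1.507⁴ = 82.0
Step 5: 15.9 × 1.507⁵ = 123.6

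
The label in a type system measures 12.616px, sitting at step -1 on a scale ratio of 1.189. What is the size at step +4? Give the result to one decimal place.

30.0px

The gap is 4 − (-1) = 5 steps, so the factor is 1.189^5.
12.616 × 1.189⁵ = 12.616 × 2.37634 ≈ 29.980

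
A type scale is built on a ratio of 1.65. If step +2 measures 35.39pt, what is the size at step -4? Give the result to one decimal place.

1.8pt

35.39 ÷ 1.65⁶ = 35.39 ÷ 20.17919 ≈ 1.754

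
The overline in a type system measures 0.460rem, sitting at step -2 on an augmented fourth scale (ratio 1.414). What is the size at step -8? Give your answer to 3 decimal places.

The gap is -8 − (-2) = -6 steps, so the factor is 1.414^-6.
0.460 ÷ 1.414⁶ = 0.460 ÷ 7.99275 ≈ 0.058

0.058rem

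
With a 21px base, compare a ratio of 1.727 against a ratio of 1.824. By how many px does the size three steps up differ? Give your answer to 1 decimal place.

19.3px

At 1.727: 21.0 × 1.727³ = 108.167px
At 1.824: 21.0 × 1.824³ = 127.436px
Difference: 127.436 − 108.167 = 19.269px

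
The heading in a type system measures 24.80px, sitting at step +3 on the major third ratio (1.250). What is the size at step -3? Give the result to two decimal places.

24.80 ÷ 1.250⁶ = 24.80 ÷ 3.81470 ≈ 6.501

6.50px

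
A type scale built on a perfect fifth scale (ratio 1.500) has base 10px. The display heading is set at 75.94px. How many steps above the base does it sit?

5

1.500ⁿ = 75.94 / 10 = 7.5940
n = ln(7.5940) / ln(1.500) = 2.0274 / 0.4055 ≈ 5.00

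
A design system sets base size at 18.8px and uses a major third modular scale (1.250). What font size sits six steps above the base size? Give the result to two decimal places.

71.72px

18.8 × 1.250⁶ = 18.8 × 3.81470 ≈ 71.72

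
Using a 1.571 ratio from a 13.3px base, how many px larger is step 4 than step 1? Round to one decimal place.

60.1px

Step 1: 13.3 × 1.571 = 20.894px
Step 4: 13.3 × 1.571⁴ = 81.013px
Difference: 81.013 − 20.894 = 60.119px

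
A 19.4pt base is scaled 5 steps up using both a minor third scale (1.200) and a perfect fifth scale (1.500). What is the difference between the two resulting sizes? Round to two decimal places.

99.05pt

Minor third: 19.4 × 1.200⁵ = 48.2734pt
Perfect fifth: 19.4 × 1.500⁵ = 147.3187pt
Difference: 147.3187 − 48.2734 = 99.0453pt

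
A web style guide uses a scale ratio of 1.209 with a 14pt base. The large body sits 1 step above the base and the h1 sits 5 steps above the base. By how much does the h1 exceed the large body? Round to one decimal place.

19.2pt

Step 1: 14.0 × 1.209 = 16.926pt
Step 5: 14.0 × 1.209⁵ = 36.163pt
Difference: 36.163 − 16.926 = 19.237pt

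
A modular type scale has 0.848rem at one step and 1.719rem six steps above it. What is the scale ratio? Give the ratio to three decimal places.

1.125

r⁶ = 1.719 / 0.848, so r = (1.719/0.848)^(1/6).
r = 2.0271^(1/6) ≈ 1.1250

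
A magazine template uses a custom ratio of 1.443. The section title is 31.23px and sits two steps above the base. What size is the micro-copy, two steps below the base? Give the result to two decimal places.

7.20px

Moving from step +2 to step -2 is 4 steps down, so divide by r⁴.
31.23 ÷ 1.443⁴ = 31.23 ÷ 4.33576 ≈ 7.203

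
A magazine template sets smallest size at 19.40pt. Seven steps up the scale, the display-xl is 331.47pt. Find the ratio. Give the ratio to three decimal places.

1.500

r⁷ = 331.47 / 19.40, so r = (331.47/19.40)^(1/7).
r = 17.0861^(1/7) ≈ 1.5000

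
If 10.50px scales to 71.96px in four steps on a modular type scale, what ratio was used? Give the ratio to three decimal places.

The ratio satisfies 10.50 × r⁴ = 71.96, so r = (71.96 / 10.50)^(1/4).
r = 6.8533^(1/4) ≈ 1.6180

1.618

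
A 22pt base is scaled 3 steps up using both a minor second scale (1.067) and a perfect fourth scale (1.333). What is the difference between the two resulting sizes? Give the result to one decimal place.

25.4pt

Minor second: 22.0 × 1.067³ = 26.725pt
Perfect fourth: 22.0 × 1.333³ = 52.109pt
Difference: 52.109 − 26.725 = 25.384pt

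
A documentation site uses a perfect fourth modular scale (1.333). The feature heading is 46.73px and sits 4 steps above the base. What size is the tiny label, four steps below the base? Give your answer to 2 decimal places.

46.73 ÷ 1.333⁸ = 46.73 ÷ 9.96876 ≈ 4.688

4.69px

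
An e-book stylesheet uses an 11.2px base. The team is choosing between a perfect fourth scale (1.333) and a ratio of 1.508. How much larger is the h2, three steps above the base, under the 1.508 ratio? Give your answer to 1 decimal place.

Perfect fourth: 11.2 × 1.333³ = 26.528px
At 1.508: 11.2 × 1.508³ = 38.408px
Difference: 38.408 − 26.528 = 11.880px

11.9px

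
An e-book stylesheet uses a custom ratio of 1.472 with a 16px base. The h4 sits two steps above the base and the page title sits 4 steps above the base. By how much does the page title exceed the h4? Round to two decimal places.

40.45px

Step 2: 16.0 × 1.472² = 34.6685px
Step 4: 16.0 × 1.472⁴ = 75.1192px
Difference: 75.1192 − 34.6685 = 40.4507px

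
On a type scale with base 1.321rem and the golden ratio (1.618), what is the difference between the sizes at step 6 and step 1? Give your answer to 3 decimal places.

21.564rem

Step 1: 1.321 × 1.618 = 2.13738rem
Step 6: 1.321 × 1.618⁶ = 23.70140rem
Difference: 23.70140 − 2.13738 = 21.56402rem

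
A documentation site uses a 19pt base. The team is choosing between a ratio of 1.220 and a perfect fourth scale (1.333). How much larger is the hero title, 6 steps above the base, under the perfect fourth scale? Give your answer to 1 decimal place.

At 1.220: 19.0 × 1.220⁶ = 62.649pt
Perfect fourth: 19.0 × 1.333⁶ = 106.594pt
Difference: 106.594 − 62.649 = 43.945pt

43.9pt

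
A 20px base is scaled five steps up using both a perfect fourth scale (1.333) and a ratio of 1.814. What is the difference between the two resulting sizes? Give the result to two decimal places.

308.67px

Perfect fourth: 20.0 × 1.333⁵ = 84.1745px
At 1.814: 20.0 × 1.814⁵ = 392.8406px
Difference: 392.8406 − 84.1745 = 308.6661px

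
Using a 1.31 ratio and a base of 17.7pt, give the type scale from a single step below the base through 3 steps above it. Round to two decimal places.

13.51pt, 17.70pt, 23.19pt, 30.37pt, 39.79pt

Step -1: 17.7 ÷ 1.31 = 13.51
Step 0: 17.7pt
Step 1: 17.7 × 1.31 = 23.19
Step 2: 17.7 × 1.31² = 30.37
Step 3: 17.7 × 1.31³ = 39.79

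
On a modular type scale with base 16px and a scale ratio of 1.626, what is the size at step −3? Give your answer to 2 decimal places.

3.72px

16.0 ÷ 1.626³ = 16.0 ÷ 4.29894 ≈ 3.72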